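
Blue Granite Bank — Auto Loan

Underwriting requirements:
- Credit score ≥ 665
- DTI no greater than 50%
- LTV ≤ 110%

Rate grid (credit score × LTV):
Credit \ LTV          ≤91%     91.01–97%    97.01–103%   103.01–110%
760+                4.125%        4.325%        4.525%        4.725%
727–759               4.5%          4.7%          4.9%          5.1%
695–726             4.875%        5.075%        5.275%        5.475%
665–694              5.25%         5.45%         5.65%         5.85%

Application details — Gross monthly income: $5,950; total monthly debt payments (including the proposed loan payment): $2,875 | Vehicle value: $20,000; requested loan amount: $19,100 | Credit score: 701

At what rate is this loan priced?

5.075%

Credit score 701 ≥ 665; DTI = 2,875/5,950 = 48.3% ≤ 50%
LTV = 19,100/20,000 = 95.5% ≤ 110%
Credit 701 → row 695–726; LTV 95.5% → column 91.01–97%. Grid cell → 5.075%.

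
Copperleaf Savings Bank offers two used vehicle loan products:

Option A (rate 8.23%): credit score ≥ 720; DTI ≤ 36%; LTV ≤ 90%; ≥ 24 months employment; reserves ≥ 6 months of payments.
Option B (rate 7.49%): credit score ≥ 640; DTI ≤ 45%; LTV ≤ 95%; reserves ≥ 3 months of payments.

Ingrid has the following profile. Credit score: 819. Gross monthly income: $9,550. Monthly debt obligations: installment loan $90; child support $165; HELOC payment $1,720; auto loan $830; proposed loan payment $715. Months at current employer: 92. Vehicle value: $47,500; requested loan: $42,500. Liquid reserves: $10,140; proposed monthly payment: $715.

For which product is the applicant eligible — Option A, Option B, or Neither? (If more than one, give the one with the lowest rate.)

Option B

Total debts = (90 + 165 + 1,720 + 830 + 715) = 3,520; DTI = 3,520/9,550 = 36.9%.
LTV = 42,500/47,500 = 89.5%.
Reserves = 10,140/715 = 14.2 months.
Option A: score 819 ≥ 720; DTI 36.9% > 36%; LTV 89.5% ≤ 90%; employment 92 ≥ 24 mo; reserves 14.2 ≥ 6 mo → does not qualify.
Option B: score 819 ≥ 640; DTI 36.9% ≤ 45%; LTV 89.5% ≤ 95%; reserves 14.2 ≥ 3 mo → qualifies.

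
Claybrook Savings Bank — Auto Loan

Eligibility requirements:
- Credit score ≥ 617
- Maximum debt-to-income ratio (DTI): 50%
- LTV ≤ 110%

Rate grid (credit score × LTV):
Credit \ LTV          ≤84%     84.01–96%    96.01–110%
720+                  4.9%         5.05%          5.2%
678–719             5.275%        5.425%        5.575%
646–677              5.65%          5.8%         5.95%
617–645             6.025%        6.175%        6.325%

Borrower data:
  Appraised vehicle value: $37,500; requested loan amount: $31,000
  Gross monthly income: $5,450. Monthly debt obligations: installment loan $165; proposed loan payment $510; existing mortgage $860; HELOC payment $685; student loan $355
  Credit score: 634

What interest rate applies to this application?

Credit score 634 ≥ 617; Total monthly debts = (165 + 510 + 860 + 685 + 355) = 2,575. Debt-to-income = 2,575/5,450 = 47.2% — meets 50% limit
LTV: 31,000 ÷ 37,500 = 82.7%, within 110% cap
Credit 634 → row 617–645; LTV 82.7% → column ≤84%. Grid cell → 6.025%.

6.025%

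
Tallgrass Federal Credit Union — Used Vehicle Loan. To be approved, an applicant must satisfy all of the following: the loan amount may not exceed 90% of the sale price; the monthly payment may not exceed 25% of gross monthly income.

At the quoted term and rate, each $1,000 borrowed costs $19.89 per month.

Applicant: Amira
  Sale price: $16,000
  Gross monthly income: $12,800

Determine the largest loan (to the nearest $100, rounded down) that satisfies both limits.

Payment cap: 25% × $12,800 = $3,200/month.
At $19.89 per $1,000, that supports 3,200/19.89 × 1,000 ≈ $160,884 → $160,800.
LTV cap: 90% × $16,000 = $14,400 → $14,400.
Binding constraint: loan-to-value.

$14,400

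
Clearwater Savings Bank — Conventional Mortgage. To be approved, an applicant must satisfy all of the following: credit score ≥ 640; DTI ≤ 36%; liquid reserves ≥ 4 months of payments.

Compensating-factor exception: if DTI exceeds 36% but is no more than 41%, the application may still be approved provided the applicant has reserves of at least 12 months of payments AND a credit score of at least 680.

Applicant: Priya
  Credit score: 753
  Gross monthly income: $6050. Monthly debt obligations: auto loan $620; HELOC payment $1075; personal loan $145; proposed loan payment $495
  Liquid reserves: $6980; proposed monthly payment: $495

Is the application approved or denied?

Credit score 753 ≥ 640 (meets base)
Total debts = (620 + 1,075 + 145 + 495) = 2,335. DTI: 2,335 ÷ 6,050 = 38.6%, over the 36% base limit.
Reserves = 6,980/495 = 14.1 months ≥ 4
DTI 38.6% is within the 36%–41% exception band; checking compensating factors.
Reserves 14.1 ≥ 12 months; credit score 753 ≥ 680.
Both compensating conditions met → exception applies.

Approved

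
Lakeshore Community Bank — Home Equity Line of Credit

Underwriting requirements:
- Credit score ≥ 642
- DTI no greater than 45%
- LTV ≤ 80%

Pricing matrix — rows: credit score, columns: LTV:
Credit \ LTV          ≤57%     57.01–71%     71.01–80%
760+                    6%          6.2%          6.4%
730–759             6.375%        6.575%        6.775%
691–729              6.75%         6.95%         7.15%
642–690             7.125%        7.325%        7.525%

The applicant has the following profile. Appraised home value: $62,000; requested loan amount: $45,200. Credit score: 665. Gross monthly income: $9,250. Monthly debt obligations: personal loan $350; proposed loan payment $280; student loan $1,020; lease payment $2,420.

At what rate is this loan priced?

7.525%

Credit score 665 ≥ 642; Total monthly debts = (350 + 280 + 1,020 + 2,420) = 4,070. Debt-to-income = 4,070/9,250 = 44% — meets 45% limit
LTV: 45,200 ÷ 62,000 = 72.9%, within 80% cap
Score 665 is in the 642–690 band; LTV 72.9% is in the 71.01–80% band → 7.525%.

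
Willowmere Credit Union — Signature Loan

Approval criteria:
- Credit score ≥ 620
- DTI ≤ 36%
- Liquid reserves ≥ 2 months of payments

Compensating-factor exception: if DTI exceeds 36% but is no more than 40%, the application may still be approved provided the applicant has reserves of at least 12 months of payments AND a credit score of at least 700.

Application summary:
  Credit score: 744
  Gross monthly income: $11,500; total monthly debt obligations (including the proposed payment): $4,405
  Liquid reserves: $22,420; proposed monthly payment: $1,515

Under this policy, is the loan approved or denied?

Credit score 744 ≥ 620 (meets base)
DTI = 4,405/11,500 = 38.3% > 36% — standard DTI limit exceeded.
Reserves = 22,420/1,515 = 14.8 months ≥ 2
DTI 38.3% is within the 36%–40% exception band; checking compensating factors.
Reserves 14.8 ≥ 12 months; credit score 744 ≥ 700.
Both compensating conditions met → exception applies.

Approved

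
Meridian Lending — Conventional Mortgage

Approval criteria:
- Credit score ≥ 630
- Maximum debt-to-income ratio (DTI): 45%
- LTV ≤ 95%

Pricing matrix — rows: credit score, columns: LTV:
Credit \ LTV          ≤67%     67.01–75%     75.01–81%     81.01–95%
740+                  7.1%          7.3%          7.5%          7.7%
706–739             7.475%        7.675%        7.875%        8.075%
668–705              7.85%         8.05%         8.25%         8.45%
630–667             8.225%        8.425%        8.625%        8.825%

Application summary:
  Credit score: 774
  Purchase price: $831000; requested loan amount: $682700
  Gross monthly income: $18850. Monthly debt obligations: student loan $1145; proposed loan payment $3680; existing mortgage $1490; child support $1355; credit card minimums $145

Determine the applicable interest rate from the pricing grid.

Credit score 774 ≥ 630; Total monthly debts = (1,145 + 3,680 + 1,490 + 1,355 + 145) = 7,815. DTI = 7,815/18,850 = 41.5% ≤ 45%
LTV = 682,700/831,000 = 82.2% ≤ 95%
Score 774 is in the 740+ band; LTV 82.2% is in the 81.01–95% band → 7.7%.

7.7%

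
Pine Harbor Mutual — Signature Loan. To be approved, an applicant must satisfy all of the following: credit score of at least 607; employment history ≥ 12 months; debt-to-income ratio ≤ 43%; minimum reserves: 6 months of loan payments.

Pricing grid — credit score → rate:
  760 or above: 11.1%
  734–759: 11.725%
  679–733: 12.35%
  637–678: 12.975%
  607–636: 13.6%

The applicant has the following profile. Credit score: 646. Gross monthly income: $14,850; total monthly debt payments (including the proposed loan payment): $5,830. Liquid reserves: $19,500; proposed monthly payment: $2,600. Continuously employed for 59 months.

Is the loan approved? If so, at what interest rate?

Credit score 646 ≥ 607 (meets minimum)
Reserves: 19,500 ÷ 2,600 = 7.5 months (meets 6-month minimum)
DTI = 5,830/14,850 = 39.3% ≤ 43%
Employment 59 ≥ 12 months
All requirements met. Score 646 falls in the 637–678 tier → 12.975%.

Approved at 12.975%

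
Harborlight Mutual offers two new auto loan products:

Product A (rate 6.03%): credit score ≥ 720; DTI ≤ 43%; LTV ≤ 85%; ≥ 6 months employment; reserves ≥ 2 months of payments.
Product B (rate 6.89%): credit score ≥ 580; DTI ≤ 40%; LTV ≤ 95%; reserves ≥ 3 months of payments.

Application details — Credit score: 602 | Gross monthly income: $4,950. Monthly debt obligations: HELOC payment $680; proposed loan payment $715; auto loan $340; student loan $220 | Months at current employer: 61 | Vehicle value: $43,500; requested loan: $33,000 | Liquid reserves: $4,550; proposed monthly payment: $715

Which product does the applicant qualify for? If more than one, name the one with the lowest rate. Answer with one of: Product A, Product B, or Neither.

Product B

Total debts = (680 + 715 + 340 + 220) = 1,955; DTI = 1,955/4,950 = 39.5%.
LTV = 33,000/43,500 = 75.9%.
Reserves = 4,550/715 = 6.4 months.
Product A: score 602 < 720; DTI 39.5% ≤ 43%; LTV 75.9% ≤ 85%; employment 61 ≥ 6 mo; reserves 6.4 ≥ 2 mo → does not qualify.
Product B: score 602 ≥ 580; DTI 39.5% ≤ 40%; LTV 75.9% ≤ 95%; reserves 6.4 ≥ 3 mo → qualifies.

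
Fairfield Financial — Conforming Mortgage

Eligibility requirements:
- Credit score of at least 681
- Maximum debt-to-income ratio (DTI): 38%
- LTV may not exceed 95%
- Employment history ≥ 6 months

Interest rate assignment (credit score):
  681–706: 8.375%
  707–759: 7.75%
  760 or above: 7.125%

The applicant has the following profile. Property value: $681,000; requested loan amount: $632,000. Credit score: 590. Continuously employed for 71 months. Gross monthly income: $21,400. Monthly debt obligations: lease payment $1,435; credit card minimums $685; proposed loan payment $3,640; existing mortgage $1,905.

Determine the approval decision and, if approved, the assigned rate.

Credit score 590 < 681 (below minimum)
Employment 71 ≥ 6 months
Loan-to-value = 632,000/681,000 = 92.8% — pass (95% max)
Total monthly debts = (1,435 + 685 + 3,640 + 1,905) = 7,665. DTI = 7,665/21,400 = 35.8% ≤ 38%
Not all requirements met → denied.

Denied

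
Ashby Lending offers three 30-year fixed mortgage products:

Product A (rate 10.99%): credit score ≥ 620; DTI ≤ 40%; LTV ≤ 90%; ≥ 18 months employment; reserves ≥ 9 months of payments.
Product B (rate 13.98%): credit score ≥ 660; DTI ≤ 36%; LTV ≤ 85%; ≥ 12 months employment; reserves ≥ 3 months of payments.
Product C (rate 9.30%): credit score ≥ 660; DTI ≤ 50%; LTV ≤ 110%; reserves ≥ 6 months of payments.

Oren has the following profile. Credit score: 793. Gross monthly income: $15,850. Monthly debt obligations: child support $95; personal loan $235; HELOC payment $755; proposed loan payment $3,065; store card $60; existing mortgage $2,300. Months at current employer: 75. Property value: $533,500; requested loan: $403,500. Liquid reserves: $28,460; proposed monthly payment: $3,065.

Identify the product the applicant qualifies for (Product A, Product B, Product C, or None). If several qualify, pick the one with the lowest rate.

Product C

Total debts = (95 + 235 + 755 + 3,065 + 60 + 2,300) = 6,510; DTI = 6,510/15,850 = 41.1%.
LTV = 403,500/533,500 = 75.6%.
Reserves = 28,460/3,065 = 9.3 months.
Product A: score 793 ≥ 620; DTI 41.1% > 40%; LTV 75.6% ≤ 90%; employment 75 ≥ 18 mo; reserves 9.3 ≥ 9 mo → does not qualify.
Product B: score 793 ≥ 660; DTI 41.1% > 36%; LTV 75.6% ≤ 85%; employment 75 ≥ 12 mo; reserves 9.3 ≥ 3 mo → does not qualify.
Product C: score 793 ≥ 660; DTI 41.1% ≤ 50%; LTV 75.6% ≤ 110%; reserves 9.3 ≥ 6 mo → qualifies.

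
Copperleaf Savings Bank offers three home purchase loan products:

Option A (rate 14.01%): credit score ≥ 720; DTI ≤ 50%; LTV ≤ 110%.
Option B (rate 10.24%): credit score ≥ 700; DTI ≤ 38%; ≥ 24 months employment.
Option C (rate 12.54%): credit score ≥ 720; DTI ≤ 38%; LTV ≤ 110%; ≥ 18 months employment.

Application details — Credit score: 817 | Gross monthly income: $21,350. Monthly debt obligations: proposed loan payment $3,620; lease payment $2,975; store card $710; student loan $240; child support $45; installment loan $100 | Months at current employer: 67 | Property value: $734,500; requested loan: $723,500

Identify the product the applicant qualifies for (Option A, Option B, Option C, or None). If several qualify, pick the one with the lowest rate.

Total debts = (3,620 + 2,975 + 710 + 240 + 45 + 100) = 7,690; DTI = 7,690/21,350 = 36%.
LTV = 723,500/734,500 = 98.5%.
Option A: score 817 ≥ 720; DTI 36% ≤ 50%; LTV 98.5% ≤ 110% → qualifies.
Option B: score 817 ≥ 700; DTI 36% ≤ 38%; employment 67 ≥ 24 mo → qualifies.
Option C: score 817 ≥ 720; DTI 36% ≤ 38%; LTV 98.5% ≤ 110%; employment 67 ≥ 18 mo → qualifies.
Qualifying: Option A, Option B, Option C. Lowest rate is 10.24% → Option B.

Option B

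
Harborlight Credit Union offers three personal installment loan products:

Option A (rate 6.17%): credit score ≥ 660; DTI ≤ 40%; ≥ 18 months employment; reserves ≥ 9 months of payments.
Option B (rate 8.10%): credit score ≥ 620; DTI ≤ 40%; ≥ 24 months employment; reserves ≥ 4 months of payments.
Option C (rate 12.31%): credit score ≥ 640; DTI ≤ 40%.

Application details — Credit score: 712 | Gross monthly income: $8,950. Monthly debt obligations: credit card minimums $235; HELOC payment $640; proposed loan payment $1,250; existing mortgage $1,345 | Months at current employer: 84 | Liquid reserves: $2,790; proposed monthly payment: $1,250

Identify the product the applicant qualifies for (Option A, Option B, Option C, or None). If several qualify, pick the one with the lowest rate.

Total debts = (235 + 640 + 1,250 + 1,345) = 3,470; DTI = 3,470/8,950 = 38.8%.
Reserves = 2,790/1,250 = 2.2 months.
Option A: score 712 ≥ 660; DTI 38.8% ≤ 40%; employment 84 ≥ 18 mo; reserves 2.2 < 9 mo → does not qualify.
Option B: score 712 ≥ 620; DTI 38.8% ≤ 40%; employment 84 ≥ 24 mo; reserves 2.2 < 4 mo → does not qualify.
Option C: score 712 ≥ 640; DTI 38.8% ≤ 40% → qualifies.

Option C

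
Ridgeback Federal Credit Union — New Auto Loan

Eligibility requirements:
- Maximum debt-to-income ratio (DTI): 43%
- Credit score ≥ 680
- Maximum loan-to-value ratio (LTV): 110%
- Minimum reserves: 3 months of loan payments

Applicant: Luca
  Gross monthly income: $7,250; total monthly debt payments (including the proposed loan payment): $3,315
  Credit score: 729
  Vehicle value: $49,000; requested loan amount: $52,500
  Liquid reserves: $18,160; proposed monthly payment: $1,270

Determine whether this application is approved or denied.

Denied

Debt-to-income = 3,315/7,250 = 45.7% — over 43% limit
Credit score 729 ≥ 680 (meets)
LTV: 52,500 ÷ 49,000 = 107.1%, within 110% cap
Reserves: 18,160 ÷ 1,270 = 14.3 months (meets 3-month minimum)
Fails on DTI.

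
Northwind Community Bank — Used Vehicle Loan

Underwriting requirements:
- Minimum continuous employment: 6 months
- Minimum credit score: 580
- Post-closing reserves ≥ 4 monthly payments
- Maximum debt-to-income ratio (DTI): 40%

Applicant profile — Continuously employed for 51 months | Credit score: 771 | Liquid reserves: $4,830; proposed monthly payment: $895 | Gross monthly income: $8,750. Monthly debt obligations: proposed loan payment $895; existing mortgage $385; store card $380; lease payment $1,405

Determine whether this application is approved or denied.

Approved

Employment 51 ≥ 6 months
Credit score 771 ≥ 580 (meets)
Reserves: 4,830 ÷ 895 = 5.4 months (meets 4-month minimum)
Total monthly debts = (895 + 385 + 380 + 1,405) = 3,065. DTI: 3,065 ÷ 8,750 = 35%, within the 40% cap
All criteria satisfied.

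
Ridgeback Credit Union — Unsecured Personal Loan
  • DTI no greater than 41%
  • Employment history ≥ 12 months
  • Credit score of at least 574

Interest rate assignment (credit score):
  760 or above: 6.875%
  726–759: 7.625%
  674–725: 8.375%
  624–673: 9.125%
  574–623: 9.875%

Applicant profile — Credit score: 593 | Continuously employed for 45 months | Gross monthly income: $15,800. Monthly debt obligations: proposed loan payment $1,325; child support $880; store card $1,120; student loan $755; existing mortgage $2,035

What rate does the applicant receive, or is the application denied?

Approved at 9.875%

Credit score 593 ≥ 574 (meets minimum)
Employment 45 ≥ 12 months
Total monthly debts = (1,325 + 880 + 1,120 + 755 + 2,035) = 6,115. DTI = 6,115/15,800 = 38.7% ≤ 41%
All requirements met. Score 593 falls in the 574–623 tier → 9.875%.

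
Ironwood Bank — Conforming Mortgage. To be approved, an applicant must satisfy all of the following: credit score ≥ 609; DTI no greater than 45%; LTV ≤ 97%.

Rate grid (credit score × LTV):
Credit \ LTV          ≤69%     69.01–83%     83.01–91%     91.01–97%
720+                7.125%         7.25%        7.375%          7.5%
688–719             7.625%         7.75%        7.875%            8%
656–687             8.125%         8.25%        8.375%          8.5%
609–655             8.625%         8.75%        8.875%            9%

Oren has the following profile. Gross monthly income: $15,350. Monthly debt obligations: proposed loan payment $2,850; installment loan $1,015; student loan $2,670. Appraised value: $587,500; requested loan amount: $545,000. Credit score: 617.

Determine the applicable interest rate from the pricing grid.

Credit score 617 ≥ 609; Total monthly debts = (2,850 + 1,015 + 2,670) = 6,535. Debt-to-income = 6,535/15,350 = 42.6% — meets 45% limit
Loan-to-value = 545,000/587,500 = 92.8% — pass (97% max)
Credit 617 → row 609–655; LTV 92.8% → column 91.01–97%. Grid cell → 9%.

9%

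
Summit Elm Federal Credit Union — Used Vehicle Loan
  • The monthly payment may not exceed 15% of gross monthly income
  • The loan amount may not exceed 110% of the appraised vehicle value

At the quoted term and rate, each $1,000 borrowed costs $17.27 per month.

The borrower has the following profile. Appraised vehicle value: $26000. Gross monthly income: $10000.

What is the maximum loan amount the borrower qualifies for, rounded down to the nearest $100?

Payment cap: 15% × $10,000 = $1,500/month.
At $17.27 per $1,000, that supports 1,500/17.27 × 1,000 ≈ $86,855 → $86,800.
LTV cap: 110% × $26,000 = $28,600 → $28,600.
Binding constraint: loan-to-value.

$28,600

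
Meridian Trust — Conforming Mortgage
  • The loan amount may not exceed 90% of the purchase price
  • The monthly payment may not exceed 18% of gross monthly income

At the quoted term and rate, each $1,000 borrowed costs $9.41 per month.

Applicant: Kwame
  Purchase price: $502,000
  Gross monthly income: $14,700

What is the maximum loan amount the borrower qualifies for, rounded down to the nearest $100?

Payment cap: 18% × $14,700 = $2,646/month.
At $9.41 per $1,000, that supports 2,646/9.41 × 1,000 ≈ $281,190 → $281,100.
LTV cap: 90% × $502,000 = $451,800 → $451,800.
Binding constraint: payment-to-income.

$281,100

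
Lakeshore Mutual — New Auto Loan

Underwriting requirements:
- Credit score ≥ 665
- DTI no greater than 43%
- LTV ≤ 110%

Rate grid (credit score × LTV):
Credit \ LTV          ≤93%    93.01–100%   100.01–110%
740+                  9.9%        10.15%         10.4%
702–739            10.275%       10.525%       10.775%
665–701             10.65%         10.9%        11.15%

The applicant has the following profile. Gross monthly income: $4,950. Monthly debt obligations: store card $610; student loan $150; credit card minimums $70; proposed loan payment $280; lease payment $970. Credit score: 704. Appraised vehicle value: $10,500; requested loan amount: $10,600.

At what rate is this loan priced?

10.775%

Credit score 704 ≥ 665; Total monthly debts = (610 + 150 + 70 + 280 + 970) = 2,080. Debt-to-income = 2,080/4,950 = 42% — meets 43% limit
LTV: 10,600 ÷ 10,500 = 101%, within 110% cap
Score 704 is in the 702–739 band; LTV 101% is in the 100.01–110% band → 10.775%.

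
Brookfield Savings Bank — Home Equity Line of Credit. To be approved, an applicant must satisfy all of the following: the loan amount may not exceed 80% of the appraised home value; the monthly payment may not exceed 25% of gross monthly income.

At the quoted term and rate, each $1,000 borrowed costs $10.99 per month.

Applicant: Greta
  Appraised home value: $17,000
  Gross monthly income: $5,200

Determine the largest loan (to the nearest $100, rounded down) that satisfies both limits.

$13,600

Payment cap: 25% × $5,200 = $1,300/month.
At $10.99 per $1,000, that supports 1,300/10.99 × 1,000 ≈ $118,289 → $118,200.
LTV cap: 80% × $17,000 = $13,600 → $13,600.
Binding constraint: loan-to-value.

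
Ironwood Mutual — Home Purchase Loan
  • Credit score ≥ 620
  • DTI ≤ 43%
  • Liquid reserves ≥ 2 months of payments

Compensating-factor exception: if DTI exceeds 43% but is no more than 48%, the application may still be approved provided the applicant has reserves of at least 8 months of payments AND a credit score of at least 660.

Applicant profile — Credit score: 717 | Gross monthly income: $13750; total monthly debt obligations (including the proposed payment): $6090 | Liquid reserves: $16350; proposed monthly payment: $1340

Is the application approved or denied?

Approved

Credit score 717 ≥ 620 (meets base)
DTI = 6,090/13,750 = 44.3% > 43% — standard DTI limit exceeded.
Reserves = 16,350/1,340 = 12.2 months ≥ 2
44.3% falls in the override range (43%–48%), so the compensating-factor test applies.
Reserves 12.2 ≥ 8 months; credit score 717 ≥ 660.
Both compensating conditions met → exception applies.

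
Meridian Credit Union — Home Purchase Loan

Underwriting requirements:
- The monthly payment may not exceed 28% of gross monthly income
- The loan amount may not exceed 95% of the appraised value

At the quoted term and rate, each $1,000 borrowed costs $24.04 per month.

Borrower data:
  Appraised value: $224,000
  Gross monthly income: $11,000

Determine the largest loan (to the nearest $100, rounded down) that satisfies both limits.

$128,100

Payment cap: 28% × $11,000 = $3,080/month.
At $24.04 per $1,000, that supports 3,080/24.04 × 1,000 ≈ $128,119 → $128,100.
LTV cap: 95% × $224,000 = $212,800 → $212,800.
Binding constraint: payment-to-income.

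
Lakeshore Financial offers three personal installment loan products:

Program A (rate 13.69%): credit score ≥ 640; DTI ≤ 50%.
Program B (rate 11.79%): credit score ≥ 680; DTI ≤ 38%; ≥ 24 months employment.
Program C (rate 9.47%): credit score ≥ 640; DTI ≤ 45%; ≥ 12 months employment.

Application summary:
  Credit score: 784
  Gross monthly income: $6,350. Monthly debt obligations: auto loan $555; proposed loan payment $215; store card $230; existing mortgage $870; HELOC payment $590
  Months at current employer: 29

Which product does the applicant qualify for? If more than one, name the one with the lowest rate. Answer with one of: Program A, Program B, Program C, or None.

Total debts = (555 + 215 + 230 + 870 + 590) = 2,460; DTI = 2,460/6,350 = 38.7%.
Program A: score 784 ≥ 640; DTI 38.7% ≤ 50% → qualifies.
Program B: score 784 ≥ 680; DTI 38.7% > 38%; employment 29 ≥ 24 mo → does not qualify.
Program C: score 784 ≥ 640; DTI 38.7% ≤ 45%; employment 29 ≥ 12 mo → qualifies.
Qualifying: Program A, Program C. Lowest rate is 9.47% → Program C.

Program C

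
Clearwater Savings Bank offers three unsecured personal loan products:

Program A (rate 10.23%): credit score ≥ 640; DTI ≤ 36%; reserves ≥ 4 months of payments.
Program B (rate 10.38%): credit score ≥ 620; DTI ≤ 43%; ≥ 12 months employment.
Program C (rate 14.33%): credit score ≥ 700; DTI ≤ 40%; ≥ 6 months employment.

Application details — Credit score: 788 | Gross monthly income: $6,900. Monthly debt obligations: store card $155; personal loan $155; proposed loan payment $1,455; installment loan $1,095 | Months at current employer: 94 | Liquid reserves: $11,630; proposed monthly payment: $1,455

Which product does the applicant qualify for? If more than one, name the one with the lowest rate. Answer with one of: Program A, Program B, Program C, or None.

Total debts = (155 + 155 + 1,455 + 1,095) = 2,860; DTI = 2,860/6,900 = 41.4%.
Reserves = 11,630/1,455 = 8.0 months.
Program A: score 788 ≥ 640; DTI 41.4% > 36%; reserves 8.0 ≥ 4 mo → does not qualify.
Program B: score 788 ≥ 620; DTI 41.4% ≤ 43%; employment 94 ≥ 12 mo → qualifies.
Program C: score 788 ≥ 700; DTI 41.4% > 40%; employment 94 ≥ 6 mo → does not qualify.

Program B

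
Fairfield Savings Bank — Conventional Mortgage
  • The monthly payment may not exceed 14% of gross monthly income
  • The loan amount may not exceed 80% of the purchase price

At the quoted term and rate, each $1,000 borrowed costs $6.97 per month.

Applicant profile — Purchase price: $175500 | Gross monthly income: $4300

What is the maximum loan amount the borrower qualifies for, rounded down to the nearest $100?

Payment cap: 14% × $4,300 = $602/month.
At $6.97 per $1,000, that supports 602/6.97 × 1,000 ≈ $86,370 → $86,300.
LTV cap: 80% × $175,500 = $140,400 → $140,400.
Binding constraint: payment-to-income.

$86,300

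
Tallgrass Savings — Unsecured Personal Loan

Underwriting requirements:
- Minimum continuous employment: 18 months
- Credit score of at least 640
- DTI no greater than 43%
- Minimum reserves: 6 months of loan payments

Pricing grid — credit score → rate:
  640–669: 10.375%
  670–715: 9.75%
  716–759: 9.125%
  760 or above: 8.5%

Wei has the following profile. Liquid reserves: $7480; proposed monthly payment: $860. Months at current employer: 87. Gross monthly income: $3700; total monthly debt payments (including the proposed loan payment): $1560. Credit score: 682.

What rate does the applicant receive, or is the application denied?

Approved at 9.75%

Credit score 682 ≥ 640 (meets minimum)
Employment 87 ≥ 18 months
Reserves = 7,480/860 = 8.7 months ≥ 6
DTI = 1,560/3,700 = 42.2% ≤ 43%
All requirements met. Score 682 falls in the 670–715 tier → 9.75%.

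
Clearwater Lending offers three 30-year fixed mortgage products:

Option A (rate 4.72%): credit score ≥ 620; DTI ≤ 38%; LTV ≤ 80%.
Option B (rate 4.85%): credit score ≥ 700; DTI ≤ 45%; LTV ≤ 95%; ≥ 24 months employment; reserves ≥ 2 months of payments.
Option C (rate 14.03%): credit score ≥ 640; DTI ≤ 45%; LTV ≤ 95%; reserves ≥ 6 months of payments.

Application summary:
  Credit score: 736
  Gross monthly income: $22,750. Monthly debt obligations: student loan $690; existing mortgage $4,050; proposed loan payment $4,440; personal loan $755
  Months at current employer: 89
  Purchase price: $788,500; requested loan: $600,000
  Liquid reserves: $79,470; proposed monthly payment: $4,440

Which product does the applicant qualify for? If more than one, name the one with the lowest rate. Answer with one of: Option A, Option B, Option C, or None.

Option B

Total debts = (690 + 4,050 + 4,440 + 755) = 9,935; DTI = 9,935/22,750 = 43.7%.
LTV = 600,000/788,500 = 76.1%.
Reserves = 79,470/4,440 = 17.9 months.
Option A: score 736 ≥ 620; DTI 43.7% > 38%; LTV 76.1% ≤ 80% → does not qualify.
Option B: score 736 ≥ 700; DTI 43.7% ≤ 45%; LTV 76.1% ≤ 95%; employment 89 ≥ 24 mo; reserves 17.9 ≥ 2 mo → qualifies.
Option C: score 736 ≥ 640; DTI 43.7% ≤ 45%; LTV 76.1% ≤ 95%; reserves 17.9 ≥ 6 mo → qualifies.
Qualifying: Option B, Option C. Lowest rate is 4.85% → Option B.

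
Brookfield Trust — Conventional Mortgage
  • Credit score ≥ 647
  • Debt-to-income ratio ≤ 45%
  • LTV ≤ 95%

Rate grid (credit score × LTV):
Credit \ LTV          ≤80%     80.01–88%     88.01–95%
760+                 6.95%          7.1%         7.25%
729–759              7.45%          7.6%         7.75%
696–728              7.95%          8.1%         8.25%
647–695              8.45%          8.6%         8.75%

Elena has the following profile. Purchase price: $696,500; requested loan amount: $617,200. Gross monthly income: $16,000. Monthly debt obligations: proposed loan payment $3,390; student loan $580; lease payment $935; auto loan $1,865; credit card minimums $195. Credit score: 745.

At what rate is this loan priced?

7.75%

Credit score 745 ≥ 647; Total monthly debts = (3,390 + 580 + 935 + 1,865 + 195) = 6,965. DTI = 6,965/16,000 = 43.5% ≤ 45%
LTV = 617,200/696,500 = 88.6% ≤ 95%
Row: 745 falls in 729–759. Column: 88.6% falls in 88.01–95%. Rate = 7.75%.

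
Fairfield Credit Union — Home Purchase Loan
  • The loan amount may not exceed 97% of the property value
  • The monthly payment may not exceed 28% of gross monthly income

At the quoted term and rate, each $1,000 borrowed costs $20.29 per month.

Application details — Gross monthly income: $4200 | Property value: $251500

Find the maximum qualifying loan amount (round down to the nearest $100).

Payment cap: 28% × $4,200 = $1,176/month.
At $20.29 per $1,000, that supports 1,176/20.29 × 1,000 ≈ $57,959 → $57,900.
LTV cap: 97% × $251,500 = $243,955 → $243,900.
Binding constraint: payment-to-income.

$57,900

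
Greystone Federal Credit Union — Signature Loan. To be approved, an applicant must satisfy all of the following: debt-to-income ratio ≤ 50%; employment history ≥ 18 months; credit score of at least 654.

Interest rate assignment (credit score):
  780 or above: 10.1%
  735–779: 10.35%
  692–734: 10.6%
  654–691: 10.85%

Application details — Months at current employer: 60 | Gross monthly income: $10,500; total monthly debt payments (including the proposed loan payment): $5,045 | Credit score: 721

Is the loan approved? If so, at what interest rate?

Credit score 721 ≥ 654 (meets minimum)
Debt-to-income = 5,045/10,500 = 48% — meets 50% limit
Employment 60 ≥ 18 months
All requirements met. Score 721 falls in the 692–734 tier → 10.6%.

Approved at 10.6%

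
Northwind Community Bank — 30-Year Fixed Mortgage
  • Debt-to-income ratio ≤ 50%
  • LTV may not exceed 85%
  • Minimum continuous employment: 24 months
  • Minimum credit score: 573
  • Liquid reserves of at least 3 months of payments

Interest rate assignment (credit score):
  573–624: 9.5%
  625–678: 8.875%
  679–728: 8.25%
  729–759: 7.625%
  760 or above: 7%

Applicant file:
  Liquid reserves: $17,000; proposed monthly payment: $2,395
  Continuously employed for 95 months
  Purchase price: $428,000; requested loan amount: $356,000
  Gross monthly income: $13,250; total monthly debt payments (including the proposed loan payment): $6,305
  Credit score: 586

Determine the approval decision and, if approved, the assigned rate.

Credit score 586 ≥ 573 (meets minimum)
Reserves = 17,000/2,395 = 7.1 months ≥ 3
Employment 95 ≥ 24 months
LTV = 356,000/428,000 = 83.2% ≤ 85%
Debt-to-income = 6,305/13,250 = 47.6% — meets 50% limit
All requirements met. Score 586 falls in the 573–624 tier → 9.5%.

Approved at 9.5%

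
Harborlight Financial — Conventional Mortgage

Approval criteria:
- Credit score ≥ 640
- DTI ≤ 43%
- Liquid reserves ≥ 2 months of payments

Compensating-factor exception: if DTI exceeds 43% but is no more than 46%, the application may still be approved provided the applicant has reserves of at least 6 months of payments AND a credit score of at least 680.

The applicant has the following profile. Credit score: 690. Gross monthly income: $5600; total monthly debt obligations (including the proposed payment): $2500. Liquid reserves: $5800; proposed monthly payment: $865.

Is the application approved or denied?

Approved

Credit score 690 ≥ 640 (meets base)
DTI = 2,500/5,600 = 44.6% > 43% — standard DTI limit exceeded.
Liquid reserves cover 5,800/865 = 6.7 months — ≥ 2 required
DTI 44.6% is within the 43%–46% exception band; checking compensating factors.
Override check — reserves: 6.7 mo (ok); score: 690 (ok).
Both compensating conditions met → exception applies.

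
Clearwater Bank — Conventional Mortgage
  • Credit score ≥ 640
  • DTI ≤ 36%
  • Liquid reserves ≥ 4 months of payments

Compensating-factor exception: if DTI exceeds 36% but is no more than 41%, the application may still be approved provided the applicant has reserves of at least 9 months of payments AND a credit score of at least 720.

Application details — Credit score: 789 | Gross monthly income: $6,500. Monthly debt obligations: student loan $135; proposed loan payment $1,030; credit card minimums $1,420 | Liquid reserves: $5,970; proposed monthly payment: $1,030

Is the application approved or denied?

Credit score 789 ≥ 640 (meets base)
Total debts = (135 + 1,030 + 1,420) = 2,585. DTI: 2,585 ÷ 6,500 = 39.8%, over the 36% base limit.
Liquid reserves cover 5,970/1,030 = 5.8 months — ≥ 4 required
DTI 39.8% is within the 36%–41% exception band; checking compensating factors.
Override check — reserves: 5.8 mo (short of 9); score: 789 (ok).
Override conditions not both satisfied; exception does not apply.

Denied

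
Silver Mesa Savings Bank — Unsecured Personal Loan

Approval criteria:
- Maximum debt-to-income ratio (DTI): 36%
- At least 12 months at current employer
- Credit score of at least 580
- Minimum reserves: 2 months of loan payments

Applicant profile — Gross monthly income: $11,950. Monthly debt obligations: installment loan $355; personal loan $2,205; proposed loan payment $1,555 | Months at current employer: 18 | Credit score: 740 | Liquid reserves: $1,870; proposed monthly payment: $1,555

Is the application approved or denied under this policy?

Total monthly debts = (355 + 2,205 + 1,555) = 4,115. Debt-to-income = 4,115/11,950 = 34.4% — meets 36% limit
Employment 18 ≥ 12 months
Credit score 740 ≥ 580 (meets)
Reserves = 1,870/1,555 = 1.2 months < 2
Fails on reserves.

Denied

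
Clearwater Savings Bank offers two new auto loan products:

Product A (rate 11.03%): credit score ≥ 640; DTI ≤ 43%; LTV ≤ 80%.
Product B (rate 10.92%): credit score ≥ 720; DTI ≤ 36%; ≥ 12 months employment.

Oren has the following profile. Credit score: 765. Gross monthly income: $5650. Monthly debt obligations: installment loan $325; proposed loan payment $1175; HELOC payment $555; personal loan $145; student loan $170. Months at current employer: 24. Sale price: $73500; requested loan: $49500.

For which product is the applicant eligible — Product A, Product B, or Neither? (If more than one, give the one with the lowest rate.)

Product A

Total debts = (325 + 1,175 + 555 + 145 + 170) = 2,370; DTI = 2,370/5,650 = 41.9%.
LTV = 49,500/73,500 = 67.3%.
Product A: score 765 ≥ 640; DTI 41.9% ≤ 43%; LTV 67.3% ≤ 80% → qualifies.
Product B: score 765 ≥ 720; DTI 41.9% > 36%; employment 24 ≥ 12 mo → does not qualify.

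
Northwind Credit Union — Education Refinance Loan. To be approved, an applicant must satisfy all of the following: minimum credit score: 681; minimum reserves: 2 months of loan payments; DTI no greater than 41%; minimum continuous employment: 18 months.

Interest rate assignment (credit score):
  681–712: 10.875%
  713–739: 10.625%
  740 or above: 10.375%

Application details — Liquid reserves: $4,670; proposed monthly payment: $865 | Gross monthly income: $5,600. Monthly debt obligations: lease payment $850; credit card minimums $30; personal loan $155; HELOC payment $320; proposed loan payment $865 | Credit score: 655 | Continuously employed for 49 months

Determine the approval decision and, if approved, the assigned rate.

Denied

Credit score 655 < 681 (below minimum)
Total monthly debts = (850 + 30 + 155 + 320 + 865) = 2,220. Debt-to-income = 2,220/5,600 = 39.6% — meets 41% limit
Employment 49 ≥ 18 months
Reserves: 4,670 ÷ 865 = 5.4 months (meets 2-month minimum)
Not all requirements met → denied.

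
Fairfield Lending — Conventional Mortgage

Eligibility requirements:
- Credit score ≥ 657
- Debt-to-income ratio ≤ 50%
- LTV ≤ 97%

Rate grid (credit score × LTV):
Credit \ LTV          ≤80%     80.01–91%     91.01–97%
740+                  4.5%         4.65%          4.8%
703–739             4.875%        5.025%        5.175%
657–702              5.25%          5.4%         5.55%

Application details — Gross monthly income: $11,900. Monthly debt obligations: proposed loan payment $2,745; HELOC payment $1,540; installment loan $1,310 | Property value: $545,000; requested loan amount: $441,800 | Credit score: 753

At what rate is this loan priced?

Credit score 753 ≥ 657; Total monthly debts = (2,745 + 1,540 + 1,310) = 5,595. DTI = 5,595/11,900 = 47% ≤ 50%
LTV = 441,800/545,000 = 81.1% ≤ 97%
Score 753 is in the 740+ band; LTV 81.1% is in the 80.01–91% band → 4.65%.

4.65%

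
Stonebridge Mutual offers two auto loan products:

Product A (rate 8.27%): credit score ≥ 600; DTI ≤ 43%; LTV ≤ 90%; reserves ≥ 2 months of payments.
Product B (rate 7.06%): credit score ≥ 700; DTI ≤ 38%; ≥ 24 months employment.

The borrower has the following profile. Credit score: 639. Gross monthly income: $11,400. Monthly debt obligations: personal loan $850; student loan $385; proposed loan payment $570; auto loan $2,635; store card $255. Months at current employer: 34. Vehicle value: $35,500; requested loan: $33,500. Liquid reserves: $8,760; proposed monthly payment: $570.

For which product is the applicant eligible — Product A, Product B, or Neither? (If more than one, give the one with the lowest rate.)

Neither

Total debts = (850 + 385 + 570 + 2,635 + 255) = 4,695; DTI = 4,695/11,400 = 41.2%.
LTV = 33,500/35,500 = 94.4%.
Reserves = 8,760/570 = 15.4 months.
Product A: score 639 ≥ 600; DTI 41.2% ≤ 43%; LTV 94.4% > 90%; reserves 15.4 ≥ 2 mo → does not qualify.
Product B: score 639 < 700; DTI 41.2% > 38%; employment 34 ≥ 24 mo → does not qualify.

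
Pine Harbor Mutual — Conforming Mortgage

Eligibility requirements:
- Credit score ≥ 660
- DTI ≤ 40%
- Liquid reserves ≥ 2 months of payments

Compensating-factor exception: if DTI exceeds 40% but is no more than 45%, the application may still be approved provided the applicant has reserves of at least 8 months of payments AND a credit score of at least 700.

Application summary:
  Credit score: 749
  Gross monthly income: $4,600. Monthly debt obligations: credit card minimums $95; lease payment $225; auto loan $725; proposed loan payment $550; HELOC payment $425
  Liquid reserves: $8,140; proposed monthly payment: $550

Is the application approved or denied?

Approved

Credit score 749 ≥ 660 (meets base)
Total debts = (95 + 225 + 725 + 550 + 425) = 2,020. DTI = 2,020/4,600 = 43.9% > 40% — standard DTI limit exceeded.
Liquid reserves cover 8,140/550 = 14.8 months — ≥ 2 required
DTI 43.9% is within the 40%–45% exception band; checking compensating factors.
Override check — reserves: 14.8 mo (ok); score: 749 (ok).
Both compensating conditions met → exception applies.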